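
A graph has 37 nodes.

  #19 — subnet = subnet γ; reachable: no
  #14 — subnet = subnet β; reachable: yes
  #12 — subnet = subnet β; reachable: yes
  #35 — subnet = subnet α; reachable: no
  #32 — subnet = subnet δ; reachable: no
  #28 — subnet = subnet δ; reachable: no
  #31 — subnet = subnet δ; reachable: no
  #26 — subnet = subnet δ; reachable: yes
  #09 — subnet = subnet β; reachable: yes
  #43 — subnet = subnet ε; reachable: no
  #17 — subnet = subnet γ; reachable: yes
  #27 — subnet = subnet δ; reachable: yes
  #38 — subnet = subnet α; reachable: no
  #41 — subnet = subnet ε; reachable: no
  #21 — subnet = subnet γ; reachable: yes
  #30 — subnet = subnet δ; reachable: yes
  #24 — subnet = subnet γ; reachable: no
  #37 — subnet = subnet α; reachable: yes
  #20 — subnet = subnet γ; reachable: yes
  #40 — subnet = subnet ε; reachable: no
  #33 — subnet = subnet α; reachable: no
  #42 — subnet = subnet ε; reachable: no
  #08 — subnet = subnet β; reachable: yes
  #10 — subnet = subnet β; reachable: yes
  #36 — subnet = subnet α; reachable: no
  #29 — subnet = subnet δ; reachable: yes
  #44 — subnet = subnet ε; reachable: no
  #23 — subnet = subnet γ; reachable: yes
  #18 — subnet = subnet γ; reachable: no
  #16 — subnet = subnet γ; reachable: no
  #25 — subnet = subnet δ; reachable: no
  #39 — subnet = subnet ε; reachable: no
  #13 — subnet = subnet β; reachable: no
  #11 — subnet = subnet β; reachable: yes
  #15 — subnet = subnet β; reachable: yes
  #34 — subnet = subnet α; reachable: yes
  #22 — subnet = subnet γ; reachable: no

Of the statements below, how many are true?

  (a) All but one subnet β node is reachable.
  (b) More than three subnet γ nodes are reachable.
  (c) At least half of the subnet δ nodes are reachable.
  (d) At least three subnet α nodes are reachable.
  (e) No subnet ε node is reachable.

4

(a) subnet β: |A| = 8, |A ∩ B| = 7; needs |A ∖ B| = 1 — true.
(b) subnet γ: |A| = 9, |A ∩ B| = 4; needs |A ∩ B| > 3 — true.
(c) subnet δ: |A| = 8, |A ∩ B| = 4; needs |A ∩ B| ≥ |A ∖ B| — true.
(d) subnet α: |A| = 6, |A ∩ B| = 2; needs |A ∩ B| ≥ 3 — false.
(e) subnet ε: |A| = 6, |A ∩ B| = 0; needs A ∩ B = ∅ (|A ∩ B| = 0) — true.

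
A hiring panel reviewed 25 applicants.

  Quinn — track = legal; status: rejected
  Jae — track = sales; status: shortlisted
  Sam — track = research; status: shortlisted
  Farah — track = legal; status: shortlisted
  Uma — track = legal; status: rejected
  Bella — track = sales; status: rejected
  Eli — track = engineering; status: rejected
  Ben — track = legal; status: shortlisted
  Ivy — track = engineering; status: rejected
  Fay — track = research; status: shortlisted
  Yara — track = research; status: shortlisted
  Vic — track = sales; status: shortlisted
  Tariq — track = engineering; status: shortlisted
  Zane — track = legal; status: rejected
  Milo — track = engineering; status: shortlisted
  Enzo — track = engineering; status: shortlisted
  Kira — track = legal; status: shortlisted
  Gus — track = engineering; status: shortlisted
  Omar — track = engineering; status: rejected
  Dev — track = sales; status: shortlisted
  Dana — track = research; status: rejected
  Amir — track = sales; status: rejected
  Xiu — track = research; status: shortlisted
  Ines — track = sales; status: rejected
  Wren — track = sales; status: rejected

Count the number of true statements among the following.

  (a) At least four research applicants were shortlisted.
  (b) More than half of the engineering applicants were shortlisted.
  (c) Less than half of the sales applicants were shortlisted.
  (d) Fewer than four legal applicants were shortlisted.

4

(a) research: |A| = 5, |A ∩ B| = 4; needs |A ∩ B| ≥ 4 — true.
(b) engineering: |A| = 7, |A ∩ B| = 4; needs |A ∩ B| > |A ∖ B| — true.
(c) sales: |A| = 7, |A ∩ B| = 3; needs |A ∩ B| < |A ∖ B| — true.
(d) legal: |A| = 6, |A ∩ B| = 3; needs |A ∩ B| < 4 — true.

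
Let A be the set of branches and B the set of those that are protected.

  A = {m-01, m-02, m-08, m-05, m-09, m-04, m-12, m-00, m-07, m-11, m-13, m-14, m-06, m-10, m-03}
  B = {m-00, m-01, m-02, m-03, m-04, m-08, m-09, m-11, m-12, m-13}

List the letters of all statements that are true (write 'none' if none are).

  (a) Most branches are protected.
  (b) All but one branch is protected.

(a)

|A| = 15, |A ∩ B| = 10, |A ∖ B| = 5.
(a) |A ∩ B| > |A ∖ B|: holds.
(b) |A ∖ B| = 1: fails.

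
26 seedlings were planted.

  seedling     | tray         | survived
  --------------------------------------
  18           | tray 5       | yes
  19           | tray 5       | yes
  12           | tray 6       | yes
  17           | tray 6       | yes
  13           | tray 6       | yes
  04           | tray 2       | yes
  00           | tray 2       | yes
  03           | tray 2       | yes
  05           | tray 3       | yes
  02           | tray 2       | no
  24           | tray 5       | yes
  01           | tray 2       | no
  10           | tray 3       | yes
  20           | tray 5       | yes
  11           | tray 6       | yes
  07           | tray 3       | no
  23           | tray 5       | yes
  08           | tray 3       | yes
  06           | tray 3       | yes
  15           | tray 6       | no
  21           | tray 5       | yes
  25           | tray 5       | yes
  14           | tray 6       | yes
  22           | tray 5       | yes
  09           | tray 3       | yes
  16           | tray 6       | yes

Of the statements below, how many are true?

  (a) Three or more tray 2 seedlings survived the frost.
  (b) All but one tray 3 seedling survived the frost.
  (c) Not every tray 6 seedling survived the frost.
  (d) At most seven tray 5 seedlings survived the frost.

(a) tray 2: |A| = 5, |A ∩ B| = 3; needs |A ∩ B| ≥ 3 — true.
(b) tray 3: |A| = 6, |A ∩ B| = 5; needs |A ∖ B| = 1 — true.
(c) tray 6: |A| = 7, |A ∩ B| = 6; needs A ⊄ B (|A ∖ B| ≥ 1) — true.
(d) tray 5: |A| = 8, |A ∩ B| = 8; needs |A ∩ B| ≤ 7 — false.

3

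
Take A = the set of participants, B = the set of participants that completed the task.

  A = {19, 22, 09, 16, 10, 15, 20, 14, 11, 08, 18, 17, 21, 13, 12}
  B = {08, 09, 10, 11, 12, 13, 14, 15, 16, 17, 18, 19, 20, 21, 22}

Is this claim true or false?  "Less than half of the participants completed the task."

'Less than half of the participants completed the task' holds iff |A ∩ B| < |A ∖ B|.
|A| = 15, |A ∩ B| = 15, |A ∖ B| = 0.
15 > 0, so the statement is false.

False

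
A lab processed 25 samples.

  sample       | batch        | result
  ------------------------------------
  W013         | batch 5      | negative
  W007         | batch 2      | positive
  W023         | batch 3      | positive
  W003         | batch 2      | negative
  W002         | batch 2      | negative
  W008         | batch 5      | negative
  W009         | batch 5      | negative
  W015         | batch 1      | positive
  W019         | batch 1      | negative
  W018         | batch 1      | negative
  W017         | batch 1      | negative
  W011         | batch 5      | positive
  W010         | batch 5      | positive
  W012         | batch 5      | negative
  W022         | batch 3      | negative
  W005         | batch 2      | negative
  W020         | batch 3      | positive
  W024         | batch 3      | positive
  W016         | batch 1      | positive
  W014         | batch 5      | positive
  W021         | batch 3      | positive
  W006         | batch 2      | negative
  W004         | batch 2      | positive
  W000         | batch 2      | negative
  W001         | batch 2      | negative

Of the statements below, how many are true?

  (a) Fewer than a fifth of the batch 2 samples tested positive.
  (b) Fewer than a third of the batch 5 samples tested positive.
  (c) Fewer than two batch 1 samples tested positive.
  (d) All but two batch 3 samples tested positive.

(a) batch 2: |A| = 8, |A ∩ B| = 2; needs |A ∩ B| / |A| < 1/5 — false.
(b) batch 5: |A| = 7, |A ∩ B| = 3; needs |A ∩ B| / |A| < 1/3 — false.
(c) batch 1: |A| = 5, |A ∩ B| = 2; needs |A ∩ B| < 2 — false.
(d) batch 3: |A| = 5, |A ∩ B| = 4; needs |A ∖ B| = 2 — false.

0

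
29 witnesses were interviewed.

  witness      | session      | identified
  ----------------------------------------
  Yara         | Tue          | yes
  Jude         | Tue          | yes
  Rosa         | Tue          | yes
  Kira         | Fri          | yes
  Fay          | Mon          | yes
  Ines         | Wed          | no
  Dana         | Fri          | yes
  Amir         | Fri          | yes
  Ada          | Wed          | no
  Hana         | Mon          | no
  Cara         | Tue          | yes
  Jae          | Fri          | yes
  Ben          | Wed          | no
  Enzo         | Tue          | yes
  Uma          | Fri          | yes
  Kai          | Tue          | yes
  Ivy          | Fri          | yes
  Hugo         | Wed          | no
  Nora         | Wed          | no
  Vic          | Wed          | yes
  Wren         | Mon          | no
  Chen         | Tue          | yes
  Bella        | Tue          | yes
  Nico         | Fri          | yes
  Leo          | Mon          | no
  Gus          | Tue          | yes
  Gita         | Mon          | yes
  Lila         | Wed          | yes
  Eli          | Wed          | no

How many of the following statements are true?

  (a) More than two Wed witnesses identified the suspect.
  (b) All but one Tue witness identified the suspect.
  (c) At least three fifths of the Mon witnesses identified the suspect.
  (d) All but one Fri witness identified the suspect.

0

(a) Wed: |A| = 8, |A ∩ B| = 2; needs |A ∩ B| > 2 — false.
(b) Tue: |A| = 9, |A ∩ B| = 9; needs |A ∖ B| = 1 — false.
(c) Mon: |A| = 5, |A ∩ B| = 2; needs |A ∩ B| / |A| ≥ 3/5 — false.
(d) Fri: |A| = 7, |A ∩ B| = 7; needs |A ∖ B| = 1 — false.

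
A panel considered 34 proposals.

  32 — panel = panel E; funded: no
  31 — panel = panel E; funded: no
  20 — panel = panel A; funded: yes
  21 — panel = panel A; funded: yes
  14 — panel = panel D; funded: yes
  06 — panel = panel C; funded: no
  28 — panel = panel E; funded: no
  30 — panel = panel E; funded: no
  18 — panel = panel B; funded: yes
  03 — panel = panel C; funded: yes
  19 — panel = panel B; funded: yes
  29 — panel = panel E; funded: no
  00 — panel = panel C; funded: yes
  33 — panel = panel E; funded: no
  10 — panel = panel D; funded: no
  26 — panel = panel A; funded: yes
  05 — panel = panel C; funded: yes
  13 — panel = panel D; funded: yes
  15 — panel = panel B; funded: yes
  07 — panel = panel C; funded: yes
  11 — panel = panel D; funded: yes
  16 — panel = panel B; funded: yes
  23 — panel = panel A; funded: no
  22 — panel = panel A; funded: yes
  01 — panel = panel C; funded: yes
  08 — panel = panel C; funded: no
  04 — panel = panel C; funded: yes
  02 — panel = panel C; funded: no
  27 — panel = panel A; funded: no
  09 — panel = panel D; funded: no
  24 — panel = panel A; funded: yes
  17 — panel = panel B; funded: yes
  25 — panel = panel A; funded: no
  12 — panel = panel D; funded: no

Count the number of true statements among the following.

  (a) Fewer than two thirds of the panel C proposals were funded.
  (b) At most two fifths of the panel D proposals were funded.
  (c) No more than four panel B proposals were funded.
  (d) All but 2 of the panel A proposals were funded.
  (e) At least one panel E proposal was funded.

0

(a) panel C: |A| = 9, |A ∩ B| = 6; needs |A ∩ B| / |A| < 2/3 — false.
(b) panel D: |A| = 6, |A ∩ B| = 3; needs |A ∩ B| / |A| ≤ 2/5 — false.
(c) panel B: |A| = 5, |A ∩ B| = 5; needs |A ∩ B| ≤ 4 — false.
(d) panel A: |A| = 8, |A ∩ B| = 5; needs |A ∖ B| = 2 — false.
(e) panel E: |A| = 6, |A ∩ B| = 0; needs A ∩ B ≠ ∅ (|A ∩ B| ≥ 1) — false.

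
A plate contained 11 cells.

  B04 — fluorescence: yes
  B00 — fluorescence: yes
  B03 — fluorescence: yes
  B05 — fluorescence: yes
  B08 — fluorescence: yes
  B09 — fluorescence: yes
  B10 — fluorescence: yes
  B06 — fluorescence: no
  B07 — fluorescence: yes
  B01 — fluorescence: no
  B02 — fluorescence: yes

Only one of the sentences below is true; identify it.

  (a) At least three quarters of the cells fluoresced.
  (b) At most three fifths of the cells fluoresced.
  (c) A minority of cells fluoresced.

|A| = 11, |A ∩ B| = 9, |A ∖ B| = 2.
(a) requires |A ∩ B| / |A| ≥ 3/4: true.
(b) requires |A ∩ B| / |A| ≤ 3/5: false.
(c) requires |A ∩ B| < |A ∖ B|: false.

(a)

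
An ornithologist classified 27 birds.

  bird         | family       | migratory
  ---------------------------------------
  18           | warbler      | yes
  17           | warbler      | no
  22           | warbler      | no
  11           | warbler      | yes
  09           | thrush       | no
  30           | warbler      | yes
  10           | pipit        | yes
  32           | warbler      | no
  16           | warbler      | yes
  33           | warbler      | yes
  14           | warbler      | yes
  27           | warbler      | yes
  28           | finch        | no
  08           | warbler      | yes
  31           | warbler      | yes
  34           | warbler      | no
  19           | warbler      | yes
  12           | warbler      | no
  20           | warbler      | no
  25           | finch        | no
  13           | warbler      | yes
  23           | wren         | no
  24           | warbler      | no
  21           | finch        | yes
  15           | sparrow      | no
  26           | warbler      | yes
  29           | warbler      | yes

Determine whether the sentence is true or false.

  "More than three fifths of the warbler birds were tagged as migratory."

'More than three fifths of the warbler birds were tagged as migratory' holds iff |A ∩ B| / |A| > 3/5.
|A| = 20, |A ∩ B| = 13, |A ∖ B| = 7.
|A ∩ B|/|A| = 13/20, so the statement is true.

True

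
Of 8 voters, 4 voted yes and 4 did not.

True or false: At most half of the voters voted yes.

True

Truth condition: |A ∩ B| ≤ |A ∖ B|.
|A| = 8, |A ∩ B| = 4, |A ∖ B| = 4.
4 = 4, so the statement is true.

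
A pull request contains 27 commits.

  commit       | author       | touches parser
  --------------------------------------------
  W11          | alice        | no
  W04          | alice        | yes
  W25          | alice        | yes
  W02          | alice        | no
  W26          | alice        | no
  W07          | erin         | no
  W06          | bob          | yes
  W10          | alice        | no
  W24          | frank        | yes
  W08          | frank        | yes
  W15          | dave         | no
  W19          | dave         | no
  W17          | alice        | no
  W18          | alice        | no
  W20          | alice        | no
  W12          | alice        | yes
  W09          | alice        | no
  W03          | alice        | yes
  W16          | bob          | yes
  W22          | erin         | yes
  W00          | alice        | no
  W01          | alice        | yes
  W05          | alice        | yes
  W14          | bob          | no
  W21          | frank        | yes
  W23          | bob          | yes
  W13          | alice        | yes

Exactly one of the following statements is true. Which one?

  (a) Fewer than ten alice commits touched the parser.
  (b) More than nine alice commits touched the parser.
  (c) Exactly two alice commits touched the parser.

(a)

|A| = 16, |A ∩ B| = 7, |A ∖ B| = 9.
(a) requires |A ∩ B| < 10: true.
(b) requires |A ∩ B| > 9: false.
(c) requires |A ∩ B| = 2: false.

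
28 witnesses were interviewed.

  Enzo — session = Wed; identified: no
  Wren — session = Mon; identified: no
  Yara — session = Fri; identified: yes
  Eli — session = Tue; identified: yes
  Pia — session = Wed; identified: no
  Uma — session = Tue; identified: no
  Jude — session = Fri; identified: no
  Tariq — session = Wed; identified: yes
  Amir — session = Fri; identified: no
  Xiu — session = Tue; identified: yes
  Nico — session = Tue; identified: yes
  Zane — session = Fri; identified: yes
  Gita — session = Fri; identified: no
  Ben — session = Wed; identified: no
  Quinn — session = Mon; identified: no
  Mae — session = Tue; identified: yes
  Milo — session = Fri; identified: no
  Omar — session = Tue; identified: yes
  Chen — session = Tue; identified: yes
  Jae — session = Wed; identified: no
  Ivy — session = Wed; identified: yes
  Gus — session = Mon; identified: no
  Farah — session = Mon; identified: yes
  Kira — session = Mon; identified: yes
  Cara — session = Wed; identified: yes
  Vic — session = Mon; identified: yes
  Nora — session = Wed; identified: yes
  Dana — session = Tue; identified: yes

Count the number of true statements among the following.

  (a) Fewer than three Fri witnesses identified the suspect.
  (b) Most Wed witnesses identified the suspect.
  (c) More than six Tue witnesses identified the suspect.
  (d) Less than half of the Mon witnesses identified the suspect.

(a) Fri: |A| = 6, |A ∩ B| = 2; needs |A ∩ B| < 3 — true.
(b) Wed: |A| = 8, |A ∩ B| = 4; needs |A ∩ B| > |A ∖ B| — false.
(c) Tue: |A| = 8, |A ∩ B| = 7; needs |A ∩ B| > 6 — true.
(d) Mon: |A| = 6, |A ∩ B| = 3; needs |A ∩ B| < |A ∖ B| — false.

2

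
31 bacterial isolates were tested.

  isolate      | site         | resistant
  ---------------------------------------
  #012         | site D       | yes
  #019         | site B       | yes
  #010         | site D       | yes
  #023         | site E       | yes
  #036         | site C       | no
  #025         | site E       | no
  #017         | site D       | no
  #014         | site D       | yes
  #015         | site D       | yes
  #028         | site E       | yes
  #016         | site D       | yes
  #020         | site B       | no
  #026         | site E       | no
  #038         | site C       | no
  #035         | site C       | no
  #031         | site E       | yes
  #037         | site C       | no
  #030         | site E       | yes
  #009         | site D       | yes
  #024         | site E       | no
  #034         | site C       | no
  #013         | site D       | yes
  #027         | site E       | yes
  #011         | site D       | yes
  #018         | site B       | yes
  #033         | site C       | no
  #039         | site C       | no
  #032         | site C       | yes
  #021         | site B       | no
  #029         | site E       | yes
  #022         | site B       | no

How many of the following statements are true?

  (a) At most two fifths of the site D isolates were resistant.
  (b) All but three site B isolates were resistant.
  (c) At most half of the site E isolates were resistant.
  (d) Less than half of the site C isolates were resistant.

(a) site D: |A| = 9, |A ∩ B| = 8; needs |A ∩ B| / |A| ≤ 2/5 — false.
(b) site B: |A| = 5, |A ∩ B| = 2; needs |A ∖ B| = 3 — true.
(c) site E: |A| = 9, |A ∩ B| = 6; needs |A ∩ B| ≤ |A ∖ B| — false.
(d) site C: |A| = 8, |A ∩ B| = 1; needs |A ∩ B| < |A ∖ B| — true.

2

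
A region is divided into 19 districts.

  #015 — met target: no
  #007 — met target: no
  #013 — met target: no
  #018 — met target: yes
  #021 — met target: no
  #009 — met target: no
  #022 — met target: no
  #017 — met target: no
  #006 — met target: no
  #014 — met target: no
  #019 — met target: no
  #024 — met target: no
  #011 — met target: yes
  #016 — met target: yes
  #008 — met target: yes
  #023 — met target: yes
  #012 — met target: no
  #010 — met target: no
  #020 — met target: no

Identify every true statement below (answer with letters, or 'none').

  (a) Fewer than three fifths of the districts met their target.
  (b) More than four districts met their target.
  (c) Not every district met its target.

(a), (b), (c)

|A| = 19, |A ∩ B| = 5, |A ∖ B| = 14.
(a) |A ∩ B| / |A| < 3/5: holds.
(b) |A ∩ B| > 4: holds.
(c) A ⊄ B (|A ∖ B| ≥ 1): holds.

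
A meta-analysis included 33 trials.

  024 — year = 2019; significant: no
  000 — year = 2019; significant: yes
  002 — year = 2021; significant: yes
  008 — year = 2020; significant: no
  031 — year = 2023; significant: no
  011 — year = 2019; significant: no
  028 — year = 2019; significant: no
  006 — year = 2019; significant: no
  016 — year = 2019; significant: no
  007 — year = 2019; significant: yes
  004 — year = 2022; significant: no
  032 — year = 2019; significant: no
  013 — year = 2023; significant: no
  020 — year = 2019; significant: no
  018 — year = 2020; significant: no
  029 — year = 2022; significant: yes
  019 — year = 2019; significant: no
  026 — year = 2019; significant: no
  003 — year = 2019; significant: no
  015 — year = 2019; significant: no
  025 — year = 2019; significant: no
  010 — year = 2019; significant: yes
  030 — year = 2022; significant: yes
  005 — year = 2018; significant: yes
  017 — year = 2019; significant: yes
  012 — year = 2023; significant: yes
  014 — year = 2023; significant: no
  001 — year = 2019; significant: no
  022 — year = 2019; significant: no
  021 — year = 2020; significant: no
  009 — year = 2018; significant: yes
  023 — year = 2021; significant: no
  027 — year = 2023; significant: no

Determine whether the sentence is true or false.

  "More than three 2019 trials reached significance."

Truth condition: |A ∩ B| > 3.
|A| = 18, |A ∩ B| = 4, |A ∖ B| = 14.
|A ∩ B| = 4, so the statement is true.

True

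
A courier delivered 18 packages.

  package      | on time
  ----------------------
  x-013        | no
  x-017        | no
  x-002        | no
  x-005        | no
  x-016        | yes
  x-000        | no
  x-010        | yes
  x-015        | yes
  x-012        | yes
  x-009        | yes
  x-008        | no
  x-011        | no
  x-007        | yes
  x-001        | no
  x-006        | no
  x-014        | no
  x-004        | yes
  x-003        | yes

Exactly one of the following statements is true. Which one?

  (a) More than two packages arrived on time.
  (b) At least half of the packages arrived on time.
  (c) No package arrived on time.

|A| = 18, |A ∩ B| = 8, |A ∖ B| = 10.
(a) requires |A ∩ B| > 2: true.
(b) requires |A ∩ B| ≥ |A ∖ B|: false.
(c) requires A ∩ B = ∅ (|A ∩ B| = 0): false.

(a)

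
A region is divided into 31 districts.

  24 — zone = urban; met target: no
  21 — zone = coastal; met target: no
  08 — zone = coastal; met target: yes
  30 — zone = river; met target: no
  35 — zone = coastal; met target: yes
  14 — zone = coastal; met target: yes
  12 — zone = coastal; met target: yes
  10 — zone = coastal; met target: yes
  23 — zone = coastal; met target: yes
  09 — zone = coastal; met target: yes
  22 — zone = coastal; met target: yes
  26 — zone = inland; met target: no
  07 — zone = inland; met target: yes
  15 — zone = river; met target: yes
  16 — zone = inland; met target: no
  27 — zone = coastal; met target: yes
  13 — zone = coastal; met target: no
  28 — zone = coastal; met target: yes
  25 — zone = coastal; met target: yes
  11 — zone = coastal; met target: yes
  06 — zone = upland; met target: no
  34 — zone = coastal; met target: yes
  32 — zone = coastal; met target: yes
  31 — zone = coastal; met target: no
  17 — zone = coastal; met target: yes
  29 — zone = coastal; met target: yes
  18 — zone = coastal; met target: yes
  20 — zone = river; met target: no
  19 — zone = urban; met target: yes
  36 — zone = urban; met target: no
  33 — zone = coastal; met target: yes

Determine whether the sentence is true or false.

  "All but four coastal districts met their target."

'All but four coastal districts met their target' holds iff |A ∖ B| = 4.
|A| = 21, |A ∩ B| = 18, |A ∖ B| = 3.
|A ∖ B| = 3, so the statement is false.

False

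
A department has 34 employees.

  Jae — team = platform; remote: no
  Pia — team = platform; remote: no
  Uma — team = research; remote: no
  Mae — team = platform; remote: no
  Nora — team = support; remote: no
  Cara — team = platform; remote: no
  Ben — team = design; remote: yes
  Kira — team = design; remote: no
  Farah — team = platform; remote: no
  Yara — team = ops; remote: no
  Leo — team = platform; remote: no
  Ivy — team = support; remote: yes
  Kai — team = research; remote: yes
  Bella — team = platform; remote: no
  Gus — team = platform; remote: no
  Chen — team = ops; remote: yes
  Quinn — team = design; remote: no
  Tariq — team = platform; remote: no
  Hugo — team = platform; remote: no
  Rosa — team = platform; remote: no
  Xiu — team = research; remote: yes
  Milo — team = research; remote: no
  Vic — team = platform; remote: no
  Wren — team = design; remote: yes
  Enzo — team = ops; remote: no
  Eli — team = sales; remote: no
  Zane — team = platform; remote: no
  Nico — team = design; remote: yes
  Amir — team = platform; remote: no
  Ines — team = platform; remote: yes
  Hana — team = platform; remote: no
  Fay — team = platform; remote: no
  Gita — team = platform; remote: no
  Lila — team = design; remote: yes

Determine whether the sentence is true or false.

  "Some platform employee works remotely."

True

Truth condition: A ∩ B ≠ ∅ (|A ∩ B| ≥ 1).
|A| = 18, |A ∩ B| = 1, |A ∖ B| = 17.
So the statement is true.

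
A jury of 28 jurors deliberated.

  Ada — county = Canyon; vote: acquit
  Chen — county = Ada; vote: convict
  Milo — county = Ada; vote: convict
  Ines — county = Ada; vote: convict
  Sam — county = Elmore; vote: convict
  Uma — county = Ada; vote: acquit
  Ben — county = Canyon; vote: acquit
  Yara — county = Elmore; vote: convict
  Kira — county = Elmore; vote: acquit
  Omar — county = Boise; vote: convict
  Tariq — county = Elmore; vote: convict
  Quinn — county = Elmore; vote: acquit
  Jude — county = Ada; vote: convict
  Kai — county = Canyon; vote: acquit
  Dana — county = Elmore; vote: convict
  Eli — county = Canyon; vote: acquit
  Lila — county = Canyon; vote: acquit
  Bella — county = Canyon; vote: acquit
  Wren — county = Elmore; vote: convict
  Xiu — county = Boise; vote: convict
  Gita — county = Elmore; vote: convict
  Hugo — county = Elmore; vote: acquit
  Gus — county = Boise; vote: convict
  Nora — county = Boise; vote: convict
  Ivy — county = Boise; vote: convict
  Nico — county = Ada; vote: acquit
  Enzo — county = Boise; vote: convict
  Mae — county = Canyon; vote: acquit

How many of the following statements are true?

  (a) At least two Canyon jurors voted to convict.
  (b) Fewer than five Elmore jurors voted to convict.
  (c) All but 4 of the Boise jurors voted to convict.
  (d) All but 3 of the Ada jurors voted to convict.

0

(a) Canyon: |A| = 7, |A ∩ B| = 0; needs |A ∩ B| ≥ 2 — false.
(b) Elmore: |A| = 9, |A ∩ B| = 6; needs |A ∩ B| < 5 — false.
(c) Boise: |A| = 6, |A ∩ B| = 6; needs |A ∖ B| = 4 — false.
(d) Ada: |A| = 6, |A ∩ B| = 4; needs |A ∖ B| = 3 — false.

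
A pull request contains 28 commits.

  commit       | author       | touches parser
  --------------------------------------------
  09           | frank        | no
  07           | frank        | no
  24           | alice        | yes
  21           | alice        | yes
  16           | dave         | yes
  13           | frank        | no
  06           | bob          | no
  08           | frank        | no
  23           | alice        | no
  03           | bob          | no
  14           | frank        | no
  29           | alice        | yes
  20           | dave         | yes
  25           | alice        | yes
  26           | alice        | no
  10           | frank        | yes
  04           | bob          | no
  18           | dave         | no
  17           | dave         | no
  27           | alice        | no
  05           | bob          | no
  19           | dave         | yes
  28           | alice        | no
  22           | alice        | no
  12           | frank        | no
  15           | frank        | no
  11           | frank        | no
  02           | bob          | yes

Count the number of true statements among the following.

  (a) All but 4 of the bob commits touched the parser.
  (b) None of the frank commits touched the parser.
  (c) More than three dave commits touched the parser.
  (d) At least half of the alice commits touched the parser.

1

(a) bob: |A| = 5, |A ∩ B| = 1; needs |A ∖ B| = 4 — true.
(b) frank: |A| = 9, |A ∩ B| = 1; needs A ∩ B = ∅ (|A ∩ B| = 0) — false.
(c) dave: |A| = 5, |A ∩ B| = 3; needs |A ∩ B| > 3 — false.
(d) alice: |A| = 9, |A ∩ B| = 4; needs |A ∩ B| ≥ |A ∖ B| — false.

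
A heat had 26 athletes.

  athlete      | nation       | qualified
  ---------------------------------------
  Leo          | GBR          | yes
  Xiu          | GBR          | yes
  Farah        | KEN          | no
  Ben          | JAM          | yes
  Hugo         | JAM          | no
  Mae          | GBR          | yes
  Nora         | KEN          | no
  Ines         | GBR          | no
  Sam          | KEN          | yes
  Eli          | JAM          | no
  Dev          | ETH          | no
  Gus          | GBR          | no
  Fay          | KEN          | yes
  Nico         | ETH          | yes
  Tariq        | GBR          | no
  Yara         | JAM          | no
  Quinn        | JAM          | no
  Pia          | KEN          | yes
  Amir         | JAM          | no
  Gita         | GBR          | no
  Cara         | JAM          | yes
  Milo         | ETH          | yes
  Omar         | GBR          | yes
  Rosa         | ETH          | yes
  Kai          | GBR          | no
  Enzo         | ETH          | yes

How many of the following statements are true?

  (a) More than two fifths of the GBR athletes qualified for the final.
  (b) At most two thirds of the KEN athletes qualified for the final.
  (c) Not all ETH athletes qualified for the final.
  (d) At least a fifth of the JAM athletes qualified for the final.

(a) GBR: |A| = 9, |A ∩ B| = 4; needs |A ∩ B| / |A| > 2/5 — true.
(b) KEN: |A| = 5, |A ∩ B| = 3; needs |A ∩ B| / |A| ≤ 2/3 — true.
(c) ETH: |A| = 5, |A ∩ B| = 4; needs A ⊄ B (|A ∖ B| ≥ 1) — true.
(d) JAM: |A| = 7, |A ∩ B| = 2; needs |A ∩ B| / |A| ≥ 1/5 — true.

4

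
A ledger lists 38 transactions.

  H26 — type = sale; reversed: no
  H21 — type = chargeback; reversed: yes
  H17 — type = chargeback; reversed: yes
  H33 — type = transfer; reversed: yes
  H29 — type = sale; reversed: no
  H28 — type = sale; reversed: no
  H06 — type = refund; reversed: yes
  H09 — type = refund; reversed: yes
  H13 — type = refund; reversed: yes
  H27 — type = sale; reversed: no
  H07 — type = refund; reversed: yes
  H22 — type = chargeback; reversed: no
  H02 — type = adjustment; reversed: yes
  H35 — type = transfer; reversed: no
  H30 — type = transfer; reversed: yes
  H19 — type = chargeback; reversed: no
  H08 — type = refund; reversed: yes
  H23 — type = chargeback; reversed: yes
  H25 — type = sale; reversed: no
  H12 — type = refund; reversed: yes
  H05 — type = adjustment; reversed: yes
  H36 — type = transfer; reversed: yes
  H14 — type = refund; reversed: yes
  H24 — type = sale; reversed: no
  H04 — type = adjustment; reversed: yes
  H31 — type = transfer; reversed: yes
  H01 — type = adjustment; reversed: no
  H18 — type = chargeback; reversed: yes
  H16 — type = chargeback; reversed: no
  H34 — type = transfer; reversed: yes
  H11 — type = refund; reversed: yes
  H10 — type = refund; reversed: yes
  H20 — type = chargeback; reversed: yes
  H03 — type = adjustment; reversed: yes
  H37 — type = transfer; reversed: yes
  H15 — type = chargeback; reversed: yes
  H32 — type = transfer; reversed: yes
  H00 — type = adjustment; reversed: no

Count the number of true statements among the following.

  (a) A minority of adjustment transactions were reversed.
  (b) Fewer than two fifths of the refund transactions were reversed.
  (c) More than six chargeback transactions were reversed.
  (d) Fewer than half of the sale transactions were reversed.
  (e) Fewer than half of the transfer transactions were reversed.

(a) adjustment: |A| = 6, |A ∩ B| = 4; needs |A ∩ B| < |A ∖ B| — false.
(b) refund: |A| = 9, |A ∩ B| = 9; needs |A ∩ B| / |A| < 2/5 — false.
(c) chargeback: |A| = 9, |A ∩ B| = 6; needs |A ∩ B| > 6 — false.
(d) sale: |A| = 6, |A ∩ B| = 0; needs |A ∩ B| < |A ∖ B| — true.
(e) transfer: |A| = 8, |A ∩ B| = 7; needs |A ∩ B| < |A ∖ B| — false.

1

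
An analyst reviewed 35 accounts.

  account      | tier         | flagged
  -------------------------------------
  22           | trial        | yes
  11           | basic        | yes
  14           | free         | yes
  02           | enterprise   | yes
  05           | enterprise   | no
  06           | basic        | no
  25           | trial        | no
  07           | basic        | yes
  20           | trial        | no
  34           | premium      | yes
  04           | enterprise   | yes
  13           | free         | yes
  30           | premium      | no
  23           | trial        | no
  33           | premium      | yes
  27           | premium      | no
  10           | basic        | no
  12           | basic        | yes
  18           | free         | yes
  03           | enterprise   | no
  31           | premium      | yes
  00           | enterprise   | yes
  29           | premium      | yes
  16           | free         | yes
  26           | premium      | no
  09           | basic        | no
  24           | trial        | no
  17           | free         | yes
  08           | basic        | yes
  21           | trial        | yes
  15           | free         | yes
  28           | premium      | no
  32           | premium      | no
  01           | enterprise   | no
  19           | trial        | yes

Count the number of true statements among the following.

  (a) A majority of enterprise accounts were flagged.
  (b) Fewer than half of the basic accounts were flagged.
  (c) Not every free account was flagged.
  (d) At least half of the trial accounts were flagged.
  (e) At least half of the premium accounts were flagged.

(a) enterprise: |A| = 6, |A ∩ B| = 3; needs |A ∩ B| > |A ∖ B| — false.
(b) basic: |A| = 7, |A ∩ B| = 4; needs |A ∩ B| < |A ∖ B| — false.
(c) free: |A| = 6, |A ∩ B| = 6; needs A ⊄ B (|A ∖ B| ≥ 1) — false.
(d) trial: |A| = 7, |A ∩ B| = 3; needs |A ∩ B| ≥ |A ∖ B| — false.
(e) premium: |A| = 9, |A ∩ B| = 4; needs |A ∩ B| ≥ |A ∖ B| — false.

0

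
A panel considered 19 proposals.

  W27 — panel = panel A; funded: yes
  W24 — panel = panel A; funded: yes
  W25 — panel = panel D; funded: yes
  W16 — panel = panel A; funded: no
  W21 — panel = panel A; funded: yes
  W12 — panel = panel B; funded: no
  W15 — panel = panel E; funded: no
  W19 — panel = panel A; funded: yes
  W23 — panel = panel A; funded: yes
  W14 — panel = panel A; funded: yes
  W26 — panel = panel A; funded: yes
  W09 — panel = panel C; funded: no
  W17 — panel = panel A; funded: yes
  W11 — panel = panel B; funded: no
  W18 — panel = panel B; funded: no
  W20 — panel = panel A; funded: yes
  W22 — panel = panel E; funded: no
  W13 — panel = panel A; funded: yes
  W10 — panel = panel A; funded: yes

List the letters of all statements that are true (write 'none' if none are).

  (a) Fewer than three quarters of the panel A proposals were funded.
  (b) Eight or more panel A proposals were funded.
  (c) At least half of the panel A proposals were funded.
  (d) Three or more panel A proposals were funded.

|A| = 12, |A ∩ B| = 11, |A ∖ B| = 1.
(a) |A ∩ B| / |A| < 3/4: fails.
(b) |A ∩ B| ≥ 8: holds.
(c) |A ∩ B| ≥ |A ∖ B|: holds.
(d) |A ∩ B| ≥ 3: holds.

(b), (c), (d)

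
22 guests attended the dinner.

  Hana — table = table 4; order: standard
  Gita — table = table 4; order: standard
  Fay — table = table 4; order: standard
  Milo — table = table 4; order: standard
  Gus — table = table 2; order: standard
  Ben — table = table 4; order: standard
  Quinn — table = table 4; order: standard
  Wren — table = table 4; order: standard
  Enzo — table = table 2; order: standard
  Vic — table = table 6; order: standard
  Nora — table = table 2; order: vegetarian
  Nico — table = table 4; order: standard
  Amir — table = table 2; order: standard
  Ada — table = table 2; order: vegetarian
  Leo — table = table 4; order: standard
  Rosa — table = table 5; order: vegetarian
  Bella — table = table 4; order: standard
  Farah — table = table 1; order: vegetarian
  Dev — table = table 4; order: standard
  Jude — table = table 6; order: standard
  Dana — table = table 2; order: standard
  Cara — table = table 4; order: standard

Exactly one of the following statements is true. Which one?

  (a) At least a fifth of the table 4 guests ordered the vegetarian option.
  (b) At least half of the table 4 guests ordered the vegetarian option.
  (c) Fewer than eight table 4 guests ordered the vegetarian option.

(c)

|A| = 12, |A ∩ B| = 0, |A ∖ B| = 12.
(a) requires |A ∩ B| / |A| ≥ 1/5: false.
(b) requires |A ∩ B| ≥ |A ∖ B|: false.
(c) requires |A ∩ B| < 8: true.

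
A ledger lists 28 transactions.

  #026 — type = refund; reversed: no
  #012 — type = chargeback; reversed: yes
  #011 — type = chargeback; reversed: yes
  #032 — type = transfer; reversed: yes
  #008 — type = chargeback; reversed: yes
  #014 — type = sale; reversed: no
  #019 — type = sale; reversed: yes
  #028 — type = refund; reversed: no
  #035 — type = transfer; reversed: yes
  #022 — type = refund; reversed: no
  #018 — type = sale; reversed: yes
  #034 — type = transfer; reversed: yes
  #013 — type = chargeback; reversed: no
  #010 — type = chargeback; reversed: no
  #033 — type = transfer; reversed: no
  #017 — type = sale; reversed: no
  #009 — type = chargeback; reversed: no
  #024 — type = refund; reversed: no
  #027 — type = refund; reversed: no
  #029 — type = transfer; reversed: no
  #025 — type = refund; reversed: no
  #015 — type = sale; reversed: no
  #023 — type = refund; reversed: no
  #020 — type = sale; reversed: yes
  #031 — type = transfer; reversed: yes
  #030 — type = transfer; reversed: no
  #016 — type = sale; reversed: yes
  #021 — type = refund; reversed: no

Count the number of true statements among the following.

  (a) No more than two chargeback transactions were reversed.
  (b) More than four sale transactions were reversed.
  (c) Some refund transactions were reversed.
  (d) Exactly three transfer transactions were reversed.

0

(a) chargeback: |A| = 6, |A ∩ B| = 3; needs |A ∩ B| ≤ 2 — false.
(b) sale: |A| = 7, |A ∩ B| = 4; needs |A ∩ B| > 4 — false.
(c) refund: |A| = 8, |A ∩ B| = 0; needs A ∩ B ≠ ∅ (|A ∩ B| ≥ 1) — false.
(d) transfer: |A| = 7, |A ∩ B| = 4; needs |A ∩ B| = 3 — false.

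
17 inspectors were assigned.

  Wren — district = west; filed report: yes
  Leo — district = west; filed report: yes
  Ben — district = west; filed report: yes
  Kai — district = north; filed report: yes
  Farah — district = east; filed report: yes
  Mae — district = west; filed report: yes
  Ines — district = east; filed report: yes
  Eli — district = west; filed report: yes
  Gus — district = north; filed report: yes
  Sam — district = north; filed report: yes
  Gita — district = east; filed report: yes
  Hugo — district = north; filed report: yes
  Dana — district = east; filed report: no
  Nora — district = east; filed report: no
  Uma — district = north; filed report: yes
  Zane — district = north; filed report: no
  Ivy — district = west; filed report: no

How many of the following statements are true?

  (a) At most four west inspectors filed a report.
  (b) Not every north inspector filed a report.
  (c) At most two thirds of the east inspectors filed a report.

(a) west: |A| = 6, |A ∩ B| = 5; needs |A ∩ B| ≤ 4 — false.
(b) north: |A| = 6, |A ∩ B| = 5; needs A ⊄ B (|A ∖ B| ≥ 1) — true.
(c) east: |A| = 5, |A ∩ B| = 3; needs |A ∩ B| / |A| ≤ 2/3 — true.

2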